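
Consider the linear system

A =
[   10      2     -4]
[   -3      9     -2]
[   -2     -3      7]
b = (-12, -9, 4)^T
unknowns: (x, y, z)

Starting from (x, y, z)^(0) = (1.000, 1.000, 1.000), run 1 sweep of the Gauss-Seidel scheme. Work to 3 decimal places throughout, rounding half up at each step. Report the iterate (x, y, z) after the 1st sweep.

(-1.000, -1.111, -0.190)

Iteration 1:
  x = (-12 - (2)·1.000 - (-4)·1.000) / (10) = -1.000
  y = (-9 - (-3)·-1.000 - (-2)·1.000) / (9) = -1.111
  z = (4 - (-2)·-1.000 - (-3)·-1.111) / (7) = -0.190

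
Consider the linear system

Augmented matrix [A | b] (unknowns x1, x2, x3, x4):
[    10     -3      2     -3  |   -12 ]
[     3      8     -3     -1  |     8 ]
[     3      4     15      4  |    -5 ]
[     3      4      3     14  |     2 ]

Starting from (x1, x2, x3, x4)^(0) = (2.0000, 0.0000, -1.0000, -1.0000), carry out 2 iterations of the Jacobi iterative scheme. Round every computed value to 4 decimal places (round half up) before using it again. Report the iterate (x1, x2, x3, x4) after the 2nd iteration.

(-1.2031, 1.3036, 0.0124, 0.5929)

Iteration 1:
  x1 = (-12 - (-3)·0.0000 - (2)·-1.0000 - (-3)·-1.0000) / (10) = -1.3000
  x2 = (8 - (3)·2.0000 - (-3)·-1.0000 - (-1)·-1.0000) / (8) = -0.2500
  x3 = (-5 - (3)·2.0000 - (4)·0.0000 - (4)·-1.0000) / (15) = -0.4667
  x4 = (2 - (3)·2.0000 - (4)·0.0000 - (3)·-1.0000) / (14) = -0.0714
Iteration 2:
  x1 = (-12 - (-3)·-0.2500 - (2)·-0.4667 - (-3)·-0.0714) / (10) = -1.2031
  x2 = (8 - (3)·-1.3000 - (-3)·-0.4667 - (-1)·-0.0714) / (8) = 1.3036
  x3 = (-5 - (3)·-1.3000 - (4)·-0.2500 - (4)·-0.0714) / (15) = 0.0124
  x4 = (2 - (3)·-1.3000 - (4)·-0.2500 - (3)·-0.4667) / (14) = 0.5929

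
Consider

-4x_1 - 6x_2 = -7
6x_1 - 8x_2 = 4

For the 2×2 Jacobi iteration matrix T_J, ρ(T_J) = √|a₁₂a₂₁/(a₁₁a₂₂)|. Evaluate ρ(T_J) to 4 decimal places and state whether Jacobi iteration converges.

a₁₂a₂₁/(a₁₁a₂₂) = (-6)·(6) / ((-4)·(-8)) = -1.125000
ρ = √|-1.125000| = √1.125000 = 1.0607
ρ > 1, so Jacobi diverges

1.0607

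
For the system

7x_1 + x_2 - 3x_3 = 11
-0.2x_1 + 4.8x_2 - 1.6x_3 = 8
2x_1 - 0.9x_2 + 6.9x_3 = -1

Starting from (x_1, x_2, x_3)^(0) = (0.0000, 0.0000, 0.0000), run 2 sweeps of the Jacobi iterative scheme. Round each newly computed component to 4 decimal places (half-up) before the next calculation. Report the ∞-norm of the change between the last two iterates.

Iteration 1:
  x_1 = (11 - (1)·0.0000 - (-3)·0.0000) / (7) = 1.5714
  x_2 = (8 - (-0.2)·0.0000 - (-1.6)·0.0000) / (4.8) = 1.6667
  x_3 = (-1 - (2)·0.0000 - (-0.9)·0.0000) / (6.9) = -0.1449
Iteration 2:
  x_1 = (11 - (1)·1.6667 - (-3)·-0.1449) / (7) = 1.2712
  x_2 = (8 - (-0.2)·1.5714 - (-1.6)·-0.1449) / (4.8) = 1.6838
  x_3 = (-1 - (2)·1.5714 - (-0.9)·1.6667) / (6.9) = -0.3830
Change: (-0.3002, 0.0171, -0.2381) → max |·| = 0.3002

0.3002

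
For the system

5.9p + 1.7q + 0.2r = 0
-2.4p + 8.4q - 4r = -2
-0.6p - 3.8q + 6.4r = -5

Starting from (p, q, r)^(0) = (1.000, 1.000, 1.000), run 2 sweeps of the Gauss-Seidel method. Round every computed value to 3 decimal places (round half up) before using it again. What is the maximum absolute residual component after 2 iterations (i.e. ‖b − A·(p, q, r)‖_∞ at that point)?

1.630

Iteration 1:
  p = (0 - (1.7)·1.000 - (0.2)·1.000) / (5.9) = -0.322
  q = (-2 - (-2.4)·-0.322 - (-4)·1.000) / (8.4) = 0.146
  r = (-5 - (-0.6)·-0.322 - (-3.8)·0.146) / (6.4) = -0.725
Iteration 2:
  p = (0 - (1.7)·0.146 - (0.2)·-0.725) / (5.9) = -0.017
  q = (-2 - (-2.4)·-0.017 - (-4)·-0.725) / (8.4) = -0.588
  r = (-5 - (-0.6)·-0.017 - (-3.8)·-0.588) / (6.4) = -1.132
Residual b − A·x = (1.326, -1.630, 0.000); ∞-norm = 1.630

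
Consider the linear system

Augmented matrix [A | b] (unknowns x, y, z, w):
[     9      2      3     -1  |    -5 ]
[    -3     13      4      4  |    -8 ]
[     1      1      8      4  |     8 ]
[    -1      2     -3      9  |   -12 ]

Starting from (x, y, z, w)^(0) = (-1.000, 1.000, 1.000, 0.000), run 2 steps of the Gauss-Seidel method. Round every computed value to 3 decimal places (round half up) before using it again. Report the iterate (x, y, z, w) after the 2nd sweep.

(-0.807, -0.962, 1.604, -0.675)

Iteration 1:
  x = (-5 - (2)·1.000 - (3)·1.000 - (-1)·0.000) / (9) = -1.111
  y = (-8 - (-3)·-1.111 - (4)·1.000 - (4)·0.000) / (13) = -1.179
  z = (8 - (1)·-1.111 - (1)·-1.179 - (4)·0.000) / (8) = 1.286
  w = (-12 - (-1)·-1.111 - (2)·-1.179 - (-3)·1.286) / (9) = -0.766
Iteration 2:
  x = (-5 - (2)·-1.179 - (3)·1.286 - (-1)·-0.766) / (9) = -0.807
  y = (-8 - (-3)·-0.807 - (4)·1.286 - (4)·-0.766) / (13) = -0.962
  z = (8 - (1)·-0.807 - (1)·-0.962 - (4)·-0.766) / (8) = 1.604
  w = (-12 - (-1)·-0.807 - (2)·-0.962 - (-3)·1.604) / (9) = -0.675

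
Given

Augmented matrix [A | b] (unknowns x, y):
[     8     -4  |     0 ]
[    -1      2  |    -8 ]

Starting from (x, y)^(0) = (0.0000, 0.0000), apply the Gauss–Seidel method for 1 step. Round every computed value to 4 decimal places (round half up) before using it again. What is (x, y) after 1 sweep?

(0.0000, -4.0000)

Iteration 1:
  x = (0 - (-4)·0.0000) / (8) = 0.0000
  y = (-8 - (-1)·0.0000) / (2) = -4.0000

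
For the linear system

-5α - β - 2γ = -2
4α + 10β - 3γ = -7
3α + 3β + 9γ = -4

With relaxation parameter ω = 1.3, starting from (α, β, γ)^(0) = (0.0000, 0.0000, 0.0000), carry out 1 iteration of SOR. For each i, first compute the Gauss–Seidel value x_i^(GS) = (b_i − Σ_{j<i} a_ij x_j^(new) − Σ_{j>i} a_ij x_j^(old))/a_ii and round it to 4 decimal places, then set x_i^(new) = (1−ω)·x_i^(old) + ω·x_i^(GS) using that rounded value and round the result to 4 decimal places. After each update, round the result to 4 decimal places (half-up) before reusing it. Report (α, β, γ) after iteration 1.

(0.5200, -1.1804, -0.2916)

Iteration 1:
  α: GS value = (-2 - (-1)·0.0000 - (-2)·0.0000) / (-5) = 0.4000;  α ← (1−ω)·0.0000 + ω·0.4000 = 0.5200
  β: GS value = (-7 - (4)·0.5200 - (-3)·0.0000) / (10) = -0.9080;  β ← (1−ω)·0.0000 + ω·-0.9080 = -1.1804
  γ: GS value = (-4 - (3)·0.5200 - (3)·-1.1804) / (9) = -0.2243;  γ ← (1−ω)·0.0000 + ω·-0.2243 = -0.2916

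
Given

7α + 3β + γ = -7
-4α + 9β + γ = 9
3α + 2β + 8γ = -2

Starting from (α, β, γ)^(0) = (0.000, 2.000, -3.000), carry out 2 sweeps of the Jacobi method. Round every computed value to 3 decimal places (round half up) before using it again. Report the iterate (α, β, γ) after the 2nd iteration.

(-1.464, 0.448, -0.047)

Iteration 1:
  α = (-7 - (3)·2.000 - (1)·-3.000) / (7) = -1.429
  β = (9 - (-4)·0.000 - (1)·-3.000) / (9) = 1.333
  γ = (-2 - (3)·0.000 - (2)·2.000) / (8) = -0.750
Iteration 2:
  α = (-7 - (3)·1.333 - (1)·-0.750) / (7) = -1.464
  β = (9 - (-4)·-1.429 - (1)·-0.750) / (9) = 0.448
  γ = (-2 - (3)·-1.429 - (2)·1.333) / (8) = -0.047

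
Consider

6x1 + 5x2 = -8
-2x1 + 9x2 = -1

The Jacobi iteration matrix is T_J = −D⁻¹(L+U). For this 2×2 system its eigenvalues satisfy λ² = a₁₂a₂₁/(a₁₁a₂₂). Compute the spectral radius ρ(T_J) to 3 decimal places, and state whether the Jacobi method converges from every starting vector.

a₁₂a₂₁/(a₁₁a₂₂) = (5)·(-2) / ((6)·(9)) = -0.185185
ρ = √|-0.185185| = √0.185185 = 0.430
ρ < 1, so Jacobi converges

0.430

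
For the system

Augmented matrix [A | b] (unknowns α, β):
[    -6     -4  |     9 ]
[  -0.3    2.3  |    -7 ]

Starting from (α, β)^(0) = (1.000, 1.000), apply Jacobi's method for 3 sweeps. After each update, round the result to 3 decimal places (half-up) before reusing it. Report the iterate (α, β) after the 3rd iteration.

(0.717, -2.986)

Iteration 1:
  α = (9 - (-4)·1.000) / (-6) = -2.167
  β = (-7 - (-0.3)·1.000) / (2.3) = -2.913
Iteration 2:
  α = (9 - (-4)·-2.913) / (-6) = 0.442
  β = (-7 - (-0.3)·-2.167) / (2.3) = -3.326
Iteration 3:
  α = (9 - (-4)·-3.326) / (-6) = 0.717
  β = (-7 - (-0.3)·0.442) / (2.3) = -2.986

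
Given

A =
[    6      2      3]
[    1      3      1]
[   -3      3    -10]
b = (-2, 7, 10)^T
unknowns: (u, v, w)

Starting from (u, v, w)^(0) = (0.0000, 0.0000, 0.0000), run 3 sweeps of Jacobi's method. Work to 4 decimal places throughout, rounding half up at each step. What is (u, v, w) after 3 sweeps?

(-1.1593, 2.6037, 0.0167)

Iteration 1:
  u = (-2 - (2)·0.0000 - (3)·0.0000) / (6) = -0.3333
  v = (7 - (1)·0.0000 - (1)·0.0000) / (3) = 2.3333
  w = (10 - (-3)·0.0000 - (3)·0.0000) / (-10) = -1.0000
Iteration 2:
  u = (-2 - (2)·2.3333 - (3)·-1.0000) / (6) = -0.6111
  v = (7 - (1)·-0.3333 - (1)·-1.0000) / (3) = 2.7778
  w = (10 - (-3)·-0.3333 - (3)·2.3333) / (-10) = -0.2000
Iteration 3:
  u = (-2 - (2)·2.7778 - (3)·-0.2000) / (6) = -1.1593
  v = (7 - (1)·-0.6111 - (1)·-0.2000) / (3) = 2.6037
  w = (10 - (-3)·-0.6111 - (3)·2.7778) / (-10) = 0.0167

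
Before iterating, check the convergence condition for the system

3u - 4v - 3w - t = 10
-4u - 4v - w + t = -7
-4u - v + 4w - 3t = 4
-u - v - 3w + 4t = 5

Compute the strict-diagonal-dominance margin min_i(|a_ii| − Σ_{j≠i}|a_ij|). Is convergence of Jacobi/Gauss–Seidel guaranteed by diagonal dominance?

row 1: |3| − (4+3+1) = -5
row 2: |-4| − (4+1+1) = -2
row 3: |4| − (4+1+3) = -4
row 4: |4| − (1+1+3) = -1
minimum over rows = -5 → not strictly diagonally dominant

-5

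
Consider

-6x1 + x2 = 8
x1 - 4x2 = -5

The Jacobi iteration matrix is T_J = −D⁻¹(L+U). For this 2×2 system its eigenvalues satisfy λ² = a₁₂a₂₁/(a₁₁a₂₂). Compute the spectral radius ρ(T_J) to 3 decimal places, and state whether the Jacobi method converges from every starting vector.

a₁₂a₂₁/(a₁₁a₂₂) = (1)·(1) / ((-6)·(-4)) = 0.041667
ρ = √|0.041667| = √0.041667 = 0.204
ρ < 1, so Jacobi converges

0.204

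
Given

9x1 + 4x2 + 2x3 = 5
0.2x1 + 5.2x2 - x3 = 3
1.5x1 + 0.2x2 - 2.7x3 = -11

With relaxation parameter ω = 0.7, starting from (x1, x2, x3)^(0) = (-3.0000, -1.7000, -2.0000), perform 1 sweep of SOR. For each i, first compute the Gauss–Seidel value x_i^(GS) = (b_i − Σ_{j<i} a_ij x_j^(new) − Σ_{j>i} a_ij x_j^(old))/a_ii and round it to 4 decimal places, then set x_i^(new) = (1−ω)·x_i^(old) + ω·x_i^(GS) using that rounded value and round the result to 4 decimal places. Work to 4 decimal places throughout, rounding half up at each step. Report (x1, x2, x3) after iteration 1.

Iteration 1:
  x1: GS value = (5 - (4)·-1.7000 - (2)·-2.0000) / (9) = 1.7556;  x1 ← (1−ω)·-3.0000 + ω·1.7556 = 0.3289
  x2: GS value = (3 - (0.2)·0.3289 - (-1)·-2.0000) / (5.2) = 0.1797;  x2 ← (1−ω)·-1.7000 + ω·0.1797 = -0.3842
  x3: GS value = (-11 - (1.5)·0.3289 - (0.2)·-0.3842) / (-2.7) = 4.2283;  x3 ← (1−ω)·-2.0000 + ω·4.2283 = 2.3598

(0.3289, -0.3842, 2.3598)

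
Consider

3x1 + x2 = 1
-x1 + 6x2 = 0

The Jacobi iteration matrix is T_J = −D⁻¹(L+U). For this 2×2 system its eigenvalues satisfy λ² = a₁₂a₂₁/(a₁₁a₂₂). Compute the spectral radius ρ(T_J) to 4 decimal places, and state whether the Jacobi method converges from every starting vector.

0.2357

a₁₂a₂₁/(a₁₁a₂₂) = (1)·(-1) / ((3)·(6)) = -0.055556
ρ = √|-0.055556| = √0.055556 = 0.2357
ρ < 1, so Jacobi converges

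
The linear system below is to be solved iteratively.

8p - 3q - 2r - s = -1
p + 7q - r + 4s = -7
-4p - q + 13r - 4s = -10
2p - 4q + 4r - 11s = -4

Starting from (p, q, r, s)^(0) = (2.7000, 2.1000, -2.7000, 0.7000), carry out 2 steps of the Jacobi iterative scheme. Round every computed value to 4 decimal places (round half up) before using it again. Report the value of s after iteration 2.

1.3263

Iteration 1:
  p = (-1 - (-3)·2.1000 - (-2)·-2.7000 - (-1)·0.7000) / (8) = 0.0750
  q = (-7 - (1)·2.7000 - (-1)·-2.7000 - (4)·0.7000) / (7) = -2.1714
  r = (-10 - (-4)·2.7000 - (-1)·2.1000 - (-4)·0.7000) / (13) = 0.4385
  s = (-4 - (2)·2.7000 - (-4)·2.1000 - (4)·-2.7000) / (-11) = -0.8909
Iteration 2:
  p = (-1 - (-3)·-2.1714 - (-2)·0.4385 - (-1)·-0.8909) / (8) = -0.9410
  q = (-7 - (1)·0.0750 - (-1)·0.4385 - (4)·-0.8909) / (7) = -0.4390
  r = (-10 - (-4)·0.0750 - (-1)·-2.1714 - (-4)·-0.8909) / (13) = -1.1873
  s = (-4 - (2)·0.0750 - (-4)·-2.1714 - (4)·0.4385) / (-11) = 1.3263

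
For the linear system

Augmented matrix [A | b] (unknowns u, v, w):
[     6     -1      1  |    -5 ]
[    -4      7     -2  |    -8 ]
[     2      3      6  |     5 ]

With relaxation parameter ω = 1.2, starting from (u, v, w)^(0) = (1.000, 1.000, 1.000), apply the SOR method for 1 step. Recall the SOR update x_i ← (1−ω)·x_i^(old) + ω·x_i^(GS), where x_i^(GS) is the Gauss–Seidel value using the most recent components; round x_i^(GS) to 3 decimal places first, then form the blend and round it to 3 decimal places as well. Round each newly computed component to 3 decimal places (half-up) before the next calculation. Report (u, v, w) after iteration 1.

Iteration 1:
  u: GS value = (-5 - (-1)·1.000 - (1)·1.000) / (6) = -0.833;  u ← (1−ω)·1.000 + ω·-0.833 = -1.200
  v: GS value = (-8 - (-4)·-1.200 - (-2)·1.000) / (7) = -1.543;  v ← (1−ω)·1.000 + ω·-1.543 = -2.052
  w: GS value = (5 - (2)·-1.200 - (3)·-2.052) / (6) = 2.259;  w ← (1−ω)·1.000 + ω·2.259 = 2.511

(-1.200, -2.052, 2.511)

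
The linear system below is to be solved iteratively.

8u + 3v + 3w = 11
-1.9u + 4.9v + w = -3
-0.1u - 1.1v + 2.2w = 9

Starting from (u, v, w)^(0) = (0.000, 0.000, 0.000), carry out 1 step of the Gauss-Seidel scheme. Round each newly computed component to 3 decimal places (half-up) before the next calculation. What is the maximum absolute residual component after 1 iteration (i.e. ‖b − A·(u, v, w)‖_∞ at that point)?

12.105

Iteration 1:
  u = (11 - (3)·0.000 - (3)·0.000) / (8) = 1.375
  v = (-3 - (-1.9)·1.375 - (1)·0.000) / (4.9) = -0.079
  w = (9 - (-0.1)·1.375 - (-1.1)·-0.079) / (2.2) = 4.114
Residual b − A·x = (-12.105, -4.114, 0.000); ∞-norm = 12.105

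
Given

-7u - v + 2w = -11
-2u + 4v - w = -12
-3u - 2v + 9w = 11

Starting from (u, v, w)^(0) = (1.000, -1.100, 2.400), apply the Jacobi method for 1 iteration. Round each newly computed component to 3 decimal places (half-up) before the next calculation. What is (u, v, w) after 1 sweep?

(2.414, -1.900, 1.311)

Iteration 1:
  u = (-11 - (-1)·-1.100 - (2)·2.400) / (-7) = 2.414
  v = (-12 - (-2)·1.000 - (-1)·2.400) / (4) = -1.900
  w = (11 - (-3)·1.000 - (-2)·-1.100) / (9) = 1.311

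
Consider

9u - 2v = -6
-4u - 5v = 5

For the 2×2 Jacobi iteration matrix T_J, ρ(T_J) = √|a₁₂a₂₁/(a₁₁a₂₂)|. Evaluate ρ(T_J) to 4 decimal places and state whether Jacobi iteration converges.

a₁₂a₂₁/(a₁₁a₂₂) = (-2)·(-4) / ((9)·(-5)) = -0.177778
ρ = √|-0.177778| = √0.177778 = 0.4216
ρ < 1, so Jacobi converges

0.4216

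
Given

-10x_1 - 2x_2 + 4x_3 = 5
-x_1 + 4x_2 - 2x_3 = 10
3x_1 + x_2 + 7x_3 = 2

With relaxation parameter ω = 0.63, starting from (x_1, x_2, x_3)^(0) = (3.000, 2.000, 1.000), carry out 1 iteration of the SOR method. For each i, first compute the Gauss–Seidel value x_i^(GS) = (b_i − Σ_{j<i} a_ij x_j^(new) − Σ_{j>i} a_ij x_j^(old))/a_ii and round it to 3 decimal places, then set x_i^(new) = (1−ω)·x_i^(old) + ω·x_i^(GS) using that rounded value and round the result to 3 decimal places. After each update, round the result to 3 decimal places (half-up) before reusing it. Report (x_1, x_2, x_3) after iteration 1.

(0.795, 2.755, 0.087)

Iteration 1:
  x_1: GS value = (5 - (-2)·2.000 - (4)·1.000) / (-10) = -0.500;  x_1 ← (1−ω)·3.000 + ω·-0.500 = 0.795
  x_2: GS value = (10 - (-1)·0.795 - (-2)·1.000) / (4) = 3.199;  x_2 ← (1−ω)·2.000 + ω·3.199 = 2.755
  x_3: GS value = (2 - (3)·0.795 - (1)·2.755) / (7) = -0.449;  x_3 ← (1−ω)·1.000 + ω·-0.449 = 0.087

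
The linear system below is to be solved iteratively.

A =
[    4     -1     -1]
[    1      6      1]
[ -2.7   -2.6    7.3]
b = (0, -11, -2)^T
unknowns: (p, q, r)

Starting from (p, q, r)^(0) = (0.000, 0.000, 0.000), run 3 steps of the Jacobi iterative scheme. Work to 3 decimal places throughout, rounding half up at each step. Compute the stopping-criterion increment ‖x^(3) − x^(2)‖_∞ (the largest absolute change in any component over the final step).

Iteration 1:
  p = (0 - (-1)·0.000 - (-1)·0.000) / (4) = 0.000
  q = (-11 - (1)·0.000 - (1)·0.000) / (6) = -1.833
  r = (-2 - (-2.7)·0.000 - (-2.6)·0.000) / (7.3) = -0.274
Iteration 2:
  p = (0 - (-1)·-1.833 - (-1)·-0.274) / (4) = -0.527
  q = (-11 - (1)·0.000 - (1)·-0.274) / (6) = -1.788
  r = (-2 - (-2.7)·0.000 - (-2.6)·-1.833) / (7.3) = -0.927
Iteration 3:
  p = (0 - (-1)·-1.788 - (-1)·-0.927) / (4) = -0.679
  q = (-11 - (1)·-0.527 - (1)·-0.927) / (6) = -1.591
  r = (-2 - (-2.7)·-0.527 - (-2.6)·-1.788) / (7.3) = -1.106
Change: (-0.152, 0.197, -0.179) → max |·| = 0.197

0.197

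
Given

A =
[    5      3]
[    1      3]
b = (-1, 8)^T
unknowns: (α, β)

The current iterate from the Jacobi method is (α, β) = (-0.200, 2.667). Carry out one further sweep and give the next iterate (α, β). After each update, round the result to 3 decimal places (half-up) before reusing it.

(-1.800, 2.733)

One sweep:
  α = (-1 - (3)·2.667) / (5) = -1.800
  β = (8 - (1)·-0.200) / (3) = 2.733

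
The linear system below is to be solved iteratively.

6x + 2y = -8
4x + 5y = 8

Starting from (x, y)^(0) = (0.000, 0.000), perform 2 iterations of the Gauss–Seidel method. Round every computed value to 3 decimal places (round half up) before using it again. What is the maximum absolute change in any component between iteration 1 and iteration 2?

Iteration 1:
  x = (-8 - (2)·0.000) / (6) = -1.333
  y = (8 - (4)·-1.333) / (5) = 2.666
Iteration 2:
  x = (-8 - (2)·2.666) / (6) = -2.222
  y = (8 - (4)·-2.222) / (5) = 3.378
Change: (-0.889, 0.712) → max |·| = 0.889

0.889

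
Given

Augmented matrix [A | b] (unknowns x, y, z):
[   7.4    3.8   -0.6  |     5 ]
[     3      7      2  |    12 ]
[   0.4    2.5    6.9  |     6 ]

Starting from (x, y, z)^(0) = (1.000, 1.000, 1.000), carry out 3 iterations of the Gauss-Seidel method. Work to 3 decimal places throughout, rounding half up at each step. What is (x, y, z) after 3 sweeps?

Iteration 1:
  x = (5 - (3.8)·1.000 - (-0.6)·1.000) / (7.4) = 0.243
  y = (12 - (3)·0.243 - (2)·1.000) / (7) = 1.324
  z = (6 - (0.4)·0.243 - (2.5)·1.324) / (6.9) = 0.376
Iteration 2:
  x = (5 - (3.8)·1.324 - (-0.6)·0.376) / (7.4) = 0.026
  y = (12 - (3)·0.026 - (2)·0.376) / (7) = 1.596
  z = (6 - (0.4)·0.026 - (2.5)·1.596) / (6.9) = 0.290
Iteration 3:
  x = (5 - (3.8)·1.596 - (-0.6)·0.290) / (7.4) = -0.120
  y = (12 - (3)·-0.120 - (2)·0.290) / (7) = 1.683
  z = (6 - (0.4)·-0.120 - (2.5)·1.683) / (6.9) = 0.267

(-0.120, 1.683, 0.267)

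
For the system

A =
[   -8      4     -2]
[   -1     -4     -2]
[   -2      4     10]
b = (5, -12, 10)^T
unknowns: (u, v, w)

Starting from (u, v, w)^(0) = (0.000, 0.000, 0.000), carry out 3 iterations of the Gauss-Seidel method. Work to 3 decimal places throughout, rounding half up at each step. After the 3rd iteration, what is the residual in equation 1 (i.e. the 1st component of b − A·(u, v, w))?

Iteration 1:
  u = (5 - (4)·0.000 - (-2)·0.000) / (-8) = -0.625
  v = (-12 - (-1)·-0.625 - (-2)·0.000) / (-4) = 3.156
  w = (10 - (-2)·-0.625 - (4)·3.156) / (10) = -0.387
Iteration 2:
  u = (5 - (4)·3.156 - (-2)·-0.387) / (-8) = 1.050
  v = (-12 - (-1)·1.050 - (-2)·-0.387) / (-4) = 2.931
  w = (10 - (-2)·1.050 - (4)·2.931) / (10) = 0.038
Iteration 3:
  u = (5 - (4)·2.931 - (-2)·0.038) / (-8) = 0.831
  v = (-12 - (-1)·0.831 - (-2)·0.038) / (-4) = 2.773
  w = (10 - (-2)·0.831 - (4)·2.773) / (10) = 0.057
Residual b − A·x = (0.670, 0.037, 0.000)

0.670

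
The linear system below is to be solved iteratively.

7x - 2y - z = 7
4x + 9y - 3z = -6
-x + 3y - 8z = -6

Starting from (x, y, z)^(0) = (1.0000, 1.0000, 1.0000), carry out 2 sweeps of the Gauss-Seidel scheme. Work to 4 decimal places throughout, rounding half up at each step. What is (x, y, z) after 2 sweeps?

Iteration 1:
  x = (7 - (-2)·1.0000 - (-1)·1.0000) / (7) = 1.4286
  y = (-6 - (4)·1.4286 - (-3)·1.0000) / (9) = -0.9683
  z = (-6 - (-1)·1.4286 - (3)·-0.9683) / (-8) = 0.2083
Iteration 2:
  x = (7 - (-2)·-0.9683 - (-1)·0.2083) / (7) = 0.7531
  y = (-6 - (4)·0.7531 - (-3)·0.2083) / (9) = -0.9319
  z = (-6 - (-1)·0.7531 - (3)·-0.9319) / (-8) = 0.3064

(0.7531, -0.9319, 0.3064)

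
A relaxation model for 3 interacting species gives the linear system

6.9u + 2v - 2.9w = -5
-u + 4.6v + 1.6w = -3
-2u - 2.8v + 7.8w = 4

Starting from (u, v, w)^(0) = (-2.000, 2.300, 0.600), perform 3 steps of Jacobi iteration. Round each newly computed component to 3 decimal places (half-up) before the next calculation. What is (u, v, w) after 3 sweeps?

Iteration 1:
  u = (-5 - (2)·2.300 - (-2.9)·0.600) / (6.9) = -1.139
  v = (-3 - (-1)·-2.000 - (1.6)·0.600) / (4.6) = -1.296
  w = (4 - (-2)·-2.000 - (-2.8)·2.300) / (7.8) = 0.826
Iteration 2:
  u = (-5 - (2)·-1.296 - (-2.9)·0.826) / (6.9) = -0.002
  v = (-3 - (-1)·-1.139 - (1.6)·0.826) / (4.6) = -1.187
  w = (4 - (-2)·-1.139 - (-2.8)·-1.296) / (7.8) = -0.244
Iteration 3:
  u = (-5 - (2)·-1.187 - (-2.9)·-0.244) / (6.9) = -0.483
  v = (-3 - (-1)·-0.002 - (1.6)·-0.244) / (4.6) = -0.568
  w = (4 - (-2)·-0.002 - (-2.8)·-1.187) / (7.8) = 0.086

(-0.483, -0.568, 0.086)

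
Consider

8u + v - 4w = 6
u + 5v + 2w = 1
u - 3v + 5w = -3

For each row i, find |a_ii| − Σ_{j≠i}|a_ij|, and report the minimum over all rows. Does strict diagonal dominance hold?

1

row 1: |8| − (1+4) = 3
row 2: |5| − (1+2) = 2
row 3: |5| − (1+3) = 1
minimum over rows = 1 → strictly diagonally dominant (convergence guaranteed)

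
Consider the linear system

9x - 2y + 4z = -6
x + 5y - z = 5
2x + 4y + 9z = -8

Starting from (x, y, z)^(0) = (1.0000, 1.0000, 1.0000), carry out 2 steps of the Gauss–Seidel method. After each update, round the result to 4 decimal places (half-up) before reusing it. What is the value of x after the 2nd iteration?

0.2189

Iteration 1:
  x = (-6 - (-2)·1.0000 - (4)·1.0000) / (9) = -0.8889
  y = (5 - (1)·-0.8889 - (-1)·1.0000) / (5) = 1.3778
  z = (-8 - (2)·-0.8889 - (4)·1.3778) / (9) = -1.3037
Iteration 2:
  x = (-6 - (-2)·1.3778 - (4)·-1.3037) / (9) = 0.2189
  y = (5 - (1)·0.2189 - (-1)·-1.3037) / (5) = 0.6955
  z = (-8 - (2)·0.2189 - (4)·0.6955) / (9) = -1.2466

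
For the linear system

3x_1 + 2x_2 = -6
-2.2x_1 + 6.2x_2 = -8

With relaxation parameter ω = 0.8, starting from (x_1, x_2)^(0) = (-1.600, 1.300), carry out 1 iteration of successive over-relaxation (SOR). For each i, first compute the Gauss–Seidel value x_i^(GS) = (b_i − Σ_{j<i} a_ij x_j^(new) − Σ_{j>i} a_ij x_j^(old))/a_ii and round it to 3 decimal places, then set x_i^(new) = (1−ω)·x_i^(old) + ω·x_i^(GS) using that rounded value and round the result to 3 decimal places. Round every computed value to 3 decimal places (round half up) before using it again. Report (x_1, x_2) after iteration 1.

Iteration 1:
  x_1: GS value = (-6 - (2)·1.300) / (3) = -2.867;  x_1 ← (1−ω)·-1.600 + ω·-2.867 = -2.614
  x_2: GS value = (-8 - (-2.2)·-2.614) / (6.2) = -2.218;  x_2 ← (1−ω)·1.300 + ω·-2.218 = -1.514

(-2.614, -1.514)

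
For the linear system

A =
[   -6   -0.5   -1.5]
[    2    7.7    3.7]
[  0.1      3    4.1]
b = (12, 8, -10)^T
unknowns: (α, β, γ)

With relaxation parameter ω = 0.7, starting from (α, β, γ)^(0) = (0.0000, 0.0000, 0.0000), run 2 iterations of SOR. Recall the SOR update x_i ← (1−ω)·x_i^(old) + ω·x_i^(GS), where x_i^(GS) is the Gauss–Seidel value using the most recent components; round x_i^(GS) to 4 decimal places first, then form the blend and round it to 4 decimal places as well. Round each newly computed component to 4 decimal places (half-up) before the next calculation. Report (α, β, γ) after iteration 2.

(-1.4946, 2.0289, -3.3769)

Iteration 1:
  α: GS value = (12 - (-0.5)·0.0000 - (-1.5)·0.0000) / (-6) = -2.0000;  α ← (1−ω)·0.0000 + ω·-2.0000 = -1.4000
  β: GS value = (8 - (2)·-1.4000 - (3.7)·0.0000) / (7.7) = 1.4026;  β ← (1−ω)·0.0000 + ω·1.4026 = 0.9818
  γ: GS value = (-10 - (0.1)·-1.4000 - (3)·0.9818) / (4.1) = -3.1233;  γ ← (1−ω)·0.0000 + ω·-3.1233 = -2.1863
Iteration 2:
  α: GS value = (12 - (-0.5)·0.9818 - (-1.5)·-2.1863) / (-6) = -1.5352;  α ← (1−ω)·-1.4000 + ω·-1.5352 = -1.4946
  β: GS value = (8 - (2)·-1.4946 - (3.7)·-2.1863) / (7.7) = 2.4777;  β ← (1−ω)·0.9818 + ω·2.4777 = 2.0289
  γ: GS value = (-10 - (0.1)·-1.4946 - (3)·2.0289) / (4.1) = -3.8871;  γ ← (1−ω)·-2.1863 + ω·-3.8871 = -3.3769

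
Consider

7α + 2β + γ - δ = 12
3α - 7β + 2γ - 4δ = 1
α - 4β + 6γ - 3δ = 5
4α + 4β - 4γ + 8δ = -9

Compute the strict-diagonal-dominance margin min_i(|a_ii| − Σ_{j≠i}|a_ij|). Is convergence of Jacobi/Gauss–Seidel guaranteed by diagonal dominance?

row 1: |7| − (2+1+1) = 3
row 2: |-7| − (3+2+4) = -2
row 3: |6| − (1+4+3) = -2
row 4: |8| − (4+4+4) = -4
minimum over rows = -4 → not strictly diagonally dominant

-4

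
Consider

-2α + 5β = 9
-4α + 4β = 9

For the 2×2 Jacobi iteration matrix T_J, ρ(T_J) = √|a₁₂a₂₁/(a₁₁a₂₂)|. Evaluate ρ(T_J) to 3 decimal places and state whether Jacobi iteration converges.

a₁₂a₂₁/(a₁₁a₂₂) = (5)·(-4) / ((-2)·(4)) = 2.500000
ρ = √|2.500000| = √2.500000 = 1.581
ρ > 1, so Jacobi diverges

1.581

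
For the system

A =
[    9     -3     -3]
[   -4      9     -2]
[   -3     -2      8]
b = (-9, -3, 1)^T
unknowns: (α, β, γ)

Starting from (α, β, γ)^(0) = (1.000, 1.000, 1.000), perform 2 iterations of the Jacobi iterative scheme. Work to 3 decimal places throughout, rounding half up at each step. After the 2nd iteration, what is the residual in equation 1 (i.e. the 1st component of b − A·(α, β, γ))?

Iteration 1:
  α = (-9 - (-3)·1.000 - (-3)·1.000) / (9) = -0.333
  β = (-3 - (-4)·1.000 - (-2)·1.000) / (9) = 0.333
  γ = (1 - (-3)·1.000 - (-2)·1.000) / (8) = 0.750
Iteration 2:
  α = (-9 - (-3)·0.333 - (-3)·0.750) / (9) = -0.639
  β = (-3 - (-4)·-0.333 - (-2)·0.750) / (9) = -0.315
  γ = (1 - (-3)·-0.333 - (-2)·0.333) / (8) = 0.083
Residual b − A·x = (-3.945, -2.555, -2.211)

-3.945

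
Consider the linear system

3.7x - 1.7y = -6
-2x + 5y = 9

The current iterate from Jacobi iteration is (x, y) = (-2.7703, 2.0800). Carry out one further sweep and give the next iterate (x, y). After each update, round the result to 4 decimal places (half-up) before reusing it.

(-0.6659, 0.6919)

One sweep:
  x = (-6 - (-1.7)·2.0800) / (3.7) = -0.6659
  y = (9 - (-2)·-2.7703) / (5) = 0.6919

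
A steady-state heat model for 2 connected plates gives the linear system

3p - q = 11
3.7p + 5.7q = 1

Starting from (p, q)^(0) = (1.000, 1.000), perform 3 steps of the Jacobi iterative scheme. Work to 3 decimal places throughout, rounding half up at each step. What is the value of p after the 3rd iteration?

Iteration 1:
  p = (11 - (-1)·1.000) / (3) = 4.000
  q = (1 - (3.7)·1.000) / (5.7) = -0.474
Iteration 2:
  p = (11 - (-1)·-0.474) / (3) = 3.509
  q = (1 - (3.7)·4.000) / (5.7) = -2.421
Iteration 3:
  p = (11 - (-1)·-2.421) / (3) = 2.860
  q = (1 - (3.7)·3.509) / (5.7) = -2.102

2.860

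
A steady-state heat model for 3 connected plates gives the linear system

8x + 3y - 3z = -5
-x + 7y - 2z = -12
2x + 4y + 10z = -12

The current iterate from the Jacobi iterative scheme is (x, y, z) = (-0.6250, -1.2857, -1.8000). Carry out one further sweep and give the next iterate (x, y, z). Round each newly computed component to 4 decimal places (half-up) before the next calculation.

One sweep:
  x = (-5 - (3)·-1.2857 - (-3)·-1.8000) / (8) = -0.8179
  y = (-12 - (-1)·-0.6250 - (-2)·-1.8000) / (7) = -2.3179
  z = (-12 - (2)·-0.6250 - (4)·-1.2857) / (10) = -0.5607

(-0.8179, -2.3179, -0.5607)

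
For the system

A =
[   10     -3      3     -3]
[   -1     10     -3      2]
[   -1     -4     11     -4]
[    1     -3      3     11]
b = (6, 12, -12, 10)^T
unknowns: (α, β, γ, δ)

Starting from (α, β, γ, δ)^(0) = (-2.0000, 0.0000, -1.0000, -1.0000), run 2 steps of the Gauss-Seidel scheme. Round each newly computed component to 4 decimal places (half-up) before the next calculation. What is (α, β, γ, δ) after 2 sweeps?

Iteration 1:
  α = (6 - (-3)·0.0000 - (3)·-1.0000 - (-3)·-1.0000) / (10) = 0.6000
  β = (12 - (-1)·0.6000 - (-3)·-1.0000 - (2)·-1.0000) / (10) = 1.1600
  γ = (-12 - (-1)·0.6000 - (-4)·1.1600 - (-4)·-1.0000) / (11) = -0.9782
  δ = (10 - (1)·0.6000 - (-3)·1.1600 - (3)·-0.9782) / (11) = 1.4377
Iteration 2:
  α = (6 - (-3)·1.1600 - (3)·-0.9782 - (-3)·1.4377) / (10) = 1.6728
  β = (12 - (-1)·1.6728 - (-3)·-0.9782 - (2)·1.4377) / (10) = 0.7863
  γ = (-12 - (-1)·1.6728 - (-4)·0.7863 - (-4)·1.4377) / (11) = -0.1301
  δ = (10 - (1)·1.6728 - (-3)·0.7863 - (3)·-0.1301) / (11) = 1.0069

(1.6728, 0.7863, -0.1301, 1.0069)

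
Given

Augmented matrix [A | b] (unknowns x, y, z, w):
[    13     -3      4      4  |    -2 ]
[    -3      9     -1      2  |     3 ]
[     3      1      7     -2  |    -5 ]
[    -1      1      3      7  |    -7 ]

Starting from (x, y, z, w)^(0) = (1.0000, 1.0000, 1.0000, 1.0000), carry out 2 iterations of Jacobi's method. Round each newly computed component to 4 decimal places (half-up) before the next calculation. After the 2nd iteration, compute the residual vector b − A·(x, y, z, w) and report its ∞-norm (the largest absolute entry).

Iteration 1:
  x = (-2 - (-3)·1.0000 - (4)·1.0000 - (4)·1.0000) / (13) = -0.5385
  y = (3 - (-3)·1.0000 - (-1)·1.0000 - (2)·1.0000) / (9) = 0.5556
  z = (-5 - (3)·1.0000 - (1)·1.0000 - (-2)·1.0000) / (7) = -1.0000
  w = (-7 - (-1)·1.0000 - (1)·1.0000 - (3)·1.0000) / (7) = -1.4286
Iteration 2:
  x = (-2 - (-3)·0.5556 - (4)·-1.0000 - (4)·-1.4286) / (13) = 0.7216
  y = (3 - (-3)·-0.5385 - (-1)·-1.0000 - (2)·-1.4286) / (9) = 0.3602
  z = (-5 - (3)·-0.5385 - (1)·0.5556 - (-2)·-1.4286) / (7) = -0.9710
  w = (-7 - (-1)·-0.5385 - (1)·0.5556 - (3)·-1.0000) / (7) = -0.7277
Residual b − A·x = (-3.5054, 2.4074, -2.1834, 1.3683); ∞-norm = 3.5054

3.5054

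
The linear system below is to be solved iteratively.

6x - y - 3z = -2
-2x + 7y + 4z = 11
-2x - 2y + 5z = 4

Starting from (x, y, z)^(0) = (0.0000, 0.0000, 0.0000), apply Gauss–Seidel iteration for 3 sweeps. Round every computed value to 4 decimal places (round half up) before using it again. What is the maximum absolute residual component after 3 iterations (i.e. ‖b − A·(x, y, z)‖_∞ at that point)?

0.1983

Iteration 1:
  x = (-2 - (-1)·0.0000 - (-3)·0.0000) / (6) = -0.3333
  y = (11 - (-2)·-0.3333 - (4)·0.0000) / (7) = 1.4762
  z = (4 - (-2)·-0.3333 - (-2)·1.4762) / (5) = 1.2572
Iteration 2:
  x = (-2 - (-1)·1.4762 - (-3)·1.2572) / (6) = 0.5413
  y = (11 - (-2)·0.5413 - (4)·1.2572) / (7) = 1.0077
  z = (4 - (-2)·0.5413 - (-2)·1.0077) / (5) = 1.4196
Iteration 3:
  x = (-2 - (-1)·1.0077 - (-3)·1.4196) / (6) = 0.5444
  y = (11 - (-2)·0.5444 - (4)·1.4196) / (7) = 0.9158
  z = (4 - (-2)·0.5444 - (-2)·0.9158) / (5) = 1.3841
Residual b − A·x = (-0.1983, 0.1418, -0.0001); ∞-norm = 0.1983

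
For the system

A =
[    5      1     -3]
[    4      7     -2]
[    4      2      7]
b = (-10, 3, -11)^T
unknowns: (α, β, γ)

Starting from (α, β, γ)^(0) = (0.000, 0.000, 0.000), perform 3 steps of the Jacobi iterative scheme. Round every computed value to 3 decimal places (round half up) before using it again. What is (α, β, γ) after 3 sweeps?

(-2.555, 2.001, -0.162)

Iteration 1:
  α = (-10 - (1)·0.000 - (-3)·0.000) / (5) = -2.000
  β = (3 - (4)·0.000 - (-2)·0.000) / (7) = 0.429
  γ = (-11 - (4)·0.000 - (2)·0.000) / (7) = -1.571
Iteration 2:
  α = (-10 - (1)·0.429 - (-3)·-1.571) / (5) = -3.028
  β = (3 - (4)·-2.000 - (-2)·-1.571) / (7) = 1.123
  γ = (-11 - (4)·-2.000 - (2)·0.429) / (7) = -0.551
Iteration 3:
  α = (-10 - (1)·1.123 - (-3)·-0.551) / (5) = -2.555
  β = (3 - (4)·-3.028 - (-2)·-0.551) / (7) = 2.001
  γ = (-11 - (4)·-3.028 - (2)·1.123) / (7) = -0.162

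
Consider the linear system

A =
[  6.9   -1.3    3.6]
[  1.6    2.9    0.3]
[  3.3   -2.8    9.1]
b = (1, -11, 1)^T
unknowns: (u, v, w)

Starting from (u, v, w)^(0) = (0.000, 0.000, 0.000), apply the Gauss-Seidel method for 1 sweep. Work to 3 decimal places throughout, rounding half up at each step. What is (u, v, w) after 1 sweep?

(0.145, -3.873, -1.134)

Iteration 1:
  u = (1 - (-1.3)·0.000 - (3.6)·0.000) / (6.9) = 0.145
  v = (-11 - (1.6)·0.145 - (0.3)·0.000) / (2.9) = -3.873
  w = (1 - (3.3)·0.145 - (-2.8)·-3.873) / (9.1) = -1.134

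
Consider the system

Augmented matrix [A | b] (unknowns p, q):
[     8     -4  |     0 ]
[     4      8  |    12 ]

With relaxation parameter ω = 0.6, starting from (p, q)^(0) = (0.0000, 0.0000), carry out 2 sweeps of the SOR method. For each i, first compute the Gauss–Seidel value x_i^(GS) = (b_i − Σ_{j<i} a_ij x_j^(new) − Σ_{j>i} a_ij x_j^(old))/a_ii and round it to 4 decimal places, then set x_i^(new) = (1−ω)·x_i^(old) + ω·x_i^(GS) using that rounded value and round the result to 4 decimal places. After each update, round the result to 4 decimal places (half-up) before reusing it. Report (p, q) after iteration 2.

Iteration 1:
  p: GS value = (0 - (-4)·0.0000) / (8) = 0.0000;  p ← (1−ω)·0.0000 + ω·0.0000 = 0.0000
  q: GS value = (12 - (4)·0.0000) / (8) = 1.5000;  q ← (1−ω)·0.0000 + ω·1.5000 = 0.9000
Iteration 2:
  p: GS value = (0 - (-4)·0.9000) / (8) = 0.4500;  p ← (1−ω)·0.0000 + ω·0.4500 = 0.2700
  q: GS value = (12 - (4)·0.2700) / (8) = 1.3650;  q ← (1−ω)·0.9000 + ω·1.3650 = 1.1790

(0.2700, 1.1790)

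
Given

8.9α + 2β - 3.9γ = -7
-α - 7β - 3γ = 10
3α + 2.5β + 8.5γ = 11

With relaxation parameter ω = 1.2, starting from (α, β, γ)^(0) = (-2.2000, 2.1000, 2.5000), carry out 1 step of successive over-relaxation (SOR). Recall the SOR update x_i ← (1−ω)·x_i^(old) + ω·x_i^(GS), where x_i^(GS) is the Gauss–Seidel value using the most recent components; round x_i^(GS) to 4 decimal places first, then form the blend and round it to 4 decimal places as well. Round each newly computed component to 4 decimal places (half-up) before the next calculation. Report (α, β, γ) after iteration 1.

Iteration 1:
  α: GS value = (-7 - (2)·2.1000 - (-3.9)·2.5000) / (8.9) = -0.1629;  α ← (1−ω)·-2.2000 + ω·-0.1629 = 0.2445
  β: GS value = (10 - (-1)·0.2445 - (-3)·2.5000) / (-7) = -2.5349;  β ← (1−ω)·2.1000 + ω·-2.5349 = -3.4619
  γ: GS value = (11 - (3)·0.2445 - (2.5)·-3.4619) / (8.5) = 2.2260;  γ ← (1−ω)·2.5000 + ω·2.2260 = 2.1712

(0.2445, -3.4619, 2.1712)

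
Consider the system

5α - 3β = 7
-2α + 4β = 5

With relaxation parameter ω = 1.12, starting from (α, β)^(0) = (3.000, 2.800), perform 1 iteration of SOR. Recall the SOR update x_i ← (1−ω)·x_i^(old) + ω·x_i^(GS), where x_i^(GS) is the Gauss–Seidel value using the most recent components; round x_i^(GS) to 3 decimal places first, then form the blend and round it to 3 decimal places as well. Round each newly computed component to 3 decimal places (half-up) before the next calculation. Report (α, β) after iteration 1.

(3.090, 2.794)

Iteration 1:
  α: GS value = (7 - (-3)·2.800) / (5) = 3.080;  α ← (1−ω)·3.000 + ω·3.080 = 3.090
  β: GS value = (5 - (-2)·3.090) / (4) = 2.795;  β ← (1−ω)·2.800 + ω·2.795 = 2.794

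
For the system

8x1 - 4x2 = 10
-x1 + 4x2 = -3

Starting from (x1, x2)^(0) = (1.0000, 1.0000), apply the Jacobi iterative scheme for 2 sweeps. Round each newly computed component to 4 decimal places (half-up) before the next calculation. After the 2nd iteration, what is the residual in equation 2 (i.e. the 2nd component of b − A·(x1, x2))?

-0.7500

Iteration 1:
  x1 = (10 - (-4)·1.0000) / (8) = 1.7500
  x2 = (-3 - (-1)·1.0000) / (4) = -0.5000
Iteration 2:
  x1 = (10 - (-4)·-0.5000) / (8) = 1.0000
  x2 = (-3 - (-1)·1.7500) / (4) = -0.3125
Residual b − A·x = (0.7500, -0.7500)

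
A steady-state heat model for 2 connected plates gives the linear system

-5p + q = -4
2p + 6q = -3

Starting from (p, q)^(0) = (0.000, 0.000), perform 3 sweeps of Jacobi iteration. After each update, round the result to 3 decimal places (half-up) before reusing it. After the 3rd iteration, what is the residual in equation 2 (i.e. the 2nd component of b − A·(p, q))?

0.104

Iteration 1:
  p = (-4 - (1)·0.000) / (-5) = 0.800
  q = (-3 - (2)·0.000) / (6) = -0.500
Iteration 2:
  p = (-4 - (1)·-0.500) / (-5) = 0.700
  q = (-3 - (2)·0.800) / (6) = -0.767
Iteration 3:
  p = (-4 - (1)·-0.767) / (-5) = 0.647
  q = (-3 - (2)·0.700) / (6) = -0.733
Residual b − A·x = (-0.032, 0.104)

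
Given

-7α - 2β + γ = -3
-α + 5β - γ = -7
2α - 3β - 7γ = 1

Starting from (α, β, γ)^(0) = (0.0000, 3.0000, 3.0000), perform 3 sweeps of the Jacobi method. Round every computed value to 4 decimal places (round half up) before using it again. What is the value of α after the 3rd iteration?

0.9388

Iteration 1:
  α = (-3 - (-2)·3.0000 - (1)·3.0000) / (-7) = 0.0000
  β = (-7 - (-1)·0.0000 - (-1)·3.0000) / (5) = -0.8000
  γ = (1 - (2)·0.0000 - (-3)·3.0000) / (-7) = -1.4286
Iteration 2:
  α = (-3 - (-2)·-0.8000 - (1)·-1.4286) / (-7) = 0.4531
  β = (-7 - (-1)·0.0000 - (-1)·-1.4286) / (5) = -1.6857
  γ = (1 - (2)·0.0000 - (-3)·-0.8000) / (-7) = 0.2000
Iteration 3:
  α = (-3 - (-2)·-1.6857 - (1)·0.2000) / (-7) = 0.9388
  β = (-7 - (-1)·0.4531 - (-1)·0.2000) / (5) = -1.2694
  γ = (1 - (2)·0.4531 - (-3)·-1.6857) / (-7) = 0.7090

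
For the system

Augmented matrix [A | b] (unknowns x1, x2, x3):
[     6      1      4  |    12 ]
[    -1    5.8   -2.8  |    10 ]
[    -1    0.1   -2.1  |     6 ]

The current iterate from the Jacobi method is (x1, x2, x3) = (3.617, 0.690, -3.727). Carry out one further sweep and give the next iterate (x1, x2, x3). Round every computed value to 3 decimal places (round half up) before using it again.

(4.370, 0.549, -4.547)

One sweep:
  x1 = (12 - (1)·0.690 - (4)·-3.727) / (6) = 4.370
  x2 = (10 - (-1)·3.617 - (-2.8)·-3.727) / (5.8) = 0.549
  x3 = (6 - (-1)·3.617 - (0.1)·0.690) / (-2.1) = -4.547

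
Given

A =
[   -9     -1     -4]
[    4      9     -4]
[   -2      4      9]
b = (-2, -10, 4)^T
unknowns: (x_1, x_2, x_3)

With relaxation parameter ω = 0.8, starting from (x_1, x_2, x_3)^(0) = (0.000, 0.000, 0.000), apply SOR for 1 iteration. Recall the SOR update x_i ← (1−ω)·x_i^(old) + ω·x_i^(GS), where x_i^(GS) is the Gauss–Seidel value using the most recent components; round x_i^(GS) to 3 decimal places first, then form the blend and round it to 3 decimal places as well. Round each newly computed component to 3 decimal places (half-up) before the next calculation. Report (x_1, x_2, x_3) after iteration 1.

Iteration 1:
  x_1: GS value = (-2 - (-1)·0.000 - (-4)·0.000) / (-9) = 0.222;  x_1 ← (1−ω)·0.000 + ω·0.222 = 0.178
  x_2: GS value = (-10 - (4)·0.178 - (-4)·0.000) / (9) = -1.190;  x_2 ← (1−ω)·0.000 + ω·-1.190 = -0.952
  x_3: GS value = (4 - (-2)·0.178 - (4)·-0.952) / (9) = 0.907;  x_3 ← (1−ω)·0.000 + ω·0.907 = 0.726

(0.178, -0.952, 0.726)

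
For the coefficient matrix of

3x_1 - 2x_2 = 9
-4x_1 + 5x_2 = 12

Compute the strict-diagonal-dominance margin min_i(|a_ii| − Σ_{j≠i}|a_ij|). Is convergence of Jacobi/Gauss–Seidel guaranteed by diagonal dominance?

1

row 1: |3| − (2) = 1
row 2: |5| − (4) = 1
minimum over rows = 1 → strictly diagonally dominant (convergence guaranteed)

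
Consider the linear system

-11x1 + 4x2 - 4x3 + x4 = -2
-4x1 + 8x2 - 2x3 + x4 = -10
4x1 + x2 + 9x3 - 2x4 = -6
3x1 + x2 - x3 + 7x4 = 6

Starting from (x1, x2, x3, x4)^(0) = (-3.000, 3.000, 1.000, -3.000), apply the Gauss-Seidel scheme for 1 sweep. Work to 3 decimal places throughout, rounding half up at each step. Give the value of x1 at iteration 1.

Iteration 1:
  x1 = (-2 - (4)·3.000 - (-4)·1.000 - (1)·-3.000) / (-11) = 0.636
  x2 = (-10 - (-4)·0.636 - (-2)·1.000 - (1)·-3.000) / (8) = -0.307
  x3 = (-6 - (4)·0.636 - (1)·-0.307 - (-2)·-3.000) / (9) = -1.582
  x4 = (6 - (3)·0.636 - (1)·-0.307 - (-1)·-1.582) / (7) = 0.402

0.636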